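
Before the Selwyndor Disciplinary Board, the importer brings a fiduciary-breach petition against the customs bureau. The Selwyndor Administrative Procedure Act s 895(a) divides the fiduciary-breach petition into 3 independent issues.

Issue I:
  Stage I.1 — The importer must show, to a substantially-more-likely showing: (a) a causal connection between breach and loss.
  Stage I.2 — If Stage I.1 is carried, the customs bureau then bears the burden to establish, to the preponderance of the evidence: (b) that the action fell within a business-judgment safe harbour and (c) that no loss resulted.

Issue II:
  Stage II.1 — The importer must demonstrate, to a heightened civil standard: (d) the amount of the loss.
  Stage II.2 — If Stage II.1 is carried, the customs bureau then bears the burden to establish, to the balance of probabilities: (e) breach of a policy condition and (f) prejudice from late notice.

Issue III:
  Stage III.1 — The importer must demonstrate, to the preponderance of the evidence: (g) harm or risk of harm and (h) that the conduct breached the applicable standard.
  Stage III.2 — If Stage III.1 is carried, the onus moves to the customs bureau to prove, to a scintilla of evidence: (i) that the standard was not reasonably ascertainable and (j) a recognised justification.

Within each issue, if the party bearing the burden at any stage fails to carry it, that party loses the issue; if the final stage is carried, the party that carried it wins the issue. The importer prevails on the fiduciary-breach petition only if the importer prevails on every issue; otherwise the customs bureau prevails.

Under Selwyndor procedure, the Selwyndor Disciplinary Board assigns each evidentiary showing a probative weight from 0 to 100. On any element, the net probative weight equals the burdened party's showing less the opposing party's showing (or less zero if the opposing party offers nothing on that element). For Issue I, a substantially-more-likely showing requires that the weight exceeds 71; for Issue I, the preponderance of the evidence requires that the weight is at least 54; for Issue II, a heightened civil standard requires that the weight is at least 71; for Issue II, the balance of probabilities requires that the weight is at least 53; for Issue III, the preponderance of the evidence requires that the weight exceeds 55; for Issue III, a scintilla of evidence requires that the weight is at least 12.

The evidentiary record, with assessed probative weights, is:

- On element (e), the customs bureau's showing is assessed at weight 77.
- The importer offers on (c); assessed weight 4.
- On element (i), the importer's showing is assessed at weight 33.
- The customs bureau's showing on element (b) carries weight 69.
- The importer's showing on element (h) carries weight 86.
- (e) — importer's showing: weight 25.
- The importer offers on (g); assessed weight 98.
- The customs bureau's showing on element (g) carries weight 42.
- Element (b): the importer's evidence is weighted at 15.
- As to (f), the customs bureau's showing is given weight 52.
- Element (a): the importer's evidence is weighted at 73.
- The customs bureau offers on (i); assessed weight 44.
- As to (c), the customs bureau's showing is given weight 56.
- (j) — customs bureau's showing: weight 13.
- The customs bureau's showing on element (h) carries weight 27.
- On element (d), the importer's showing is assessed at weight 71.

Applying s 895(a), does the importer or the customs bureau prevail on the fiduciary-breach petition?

importer

— Issue I —
Stage I.1 — burden on importer; standard: a substantially-more-likely showing (weight exceeds 71).
    (a): 73 > 71 [met]
  The importer carries Stage I.1; the customs bureau now bears the burden.
Stage I.2 — burden on customs bureau; standard: the preponderance of the evidence (weight is at least 54).
    (b): 69 − 15 = 54 ≥ 54 [met]
    (c): 56 − 4 = 52 < 54 [not met]
  Stage I.2 not carried; the customs bureau fails its burden.
The analysis ends at Stage I.2; the importer prevails on this issue.
— Issue II —
Stage II.1 — burden on importer; standard: a heightened civil standard (weight is at least 71).
    (d): 71 ≥ 71 [met]
  Stage II.1 carried; the burden shifts to the customs bureau.
Stage II.2 — burden on customs bureau; standard: the balance of probabilities (weight is at least 53).
    (e): 77 − 25 = 52 < 53 [not met]
    (f): 52 < 53 [not met]
  Not every element is met, so the customs bureau fails to carry Stage II.2.
The importer prevails on this issue.
— Issue III —
Stage III.1 (importer, the preponderance of the evidence, weight exceeds 55): (g) net 98−42=56 > 55 — meets; (h) net 86−27=59 > 55 — meets.
  The importer carries Stage III.1; the customs bureau now bears the burden.
Stage III.2 (customs bureau, a scintilla of evidence, weight is at least 12): (i) net 44−33=11 < 12 — fails; (j) 13 ≥ 12 — meets.
  The customs bureau does not carry Stage III.2.
The analysis ends at Stage III.2; the importer prevails on this issue.
Per-issue: Issue I → importer; Issue II → importer; Issue III → importer. The importer must prevail on every issue; overall, the importer prevails.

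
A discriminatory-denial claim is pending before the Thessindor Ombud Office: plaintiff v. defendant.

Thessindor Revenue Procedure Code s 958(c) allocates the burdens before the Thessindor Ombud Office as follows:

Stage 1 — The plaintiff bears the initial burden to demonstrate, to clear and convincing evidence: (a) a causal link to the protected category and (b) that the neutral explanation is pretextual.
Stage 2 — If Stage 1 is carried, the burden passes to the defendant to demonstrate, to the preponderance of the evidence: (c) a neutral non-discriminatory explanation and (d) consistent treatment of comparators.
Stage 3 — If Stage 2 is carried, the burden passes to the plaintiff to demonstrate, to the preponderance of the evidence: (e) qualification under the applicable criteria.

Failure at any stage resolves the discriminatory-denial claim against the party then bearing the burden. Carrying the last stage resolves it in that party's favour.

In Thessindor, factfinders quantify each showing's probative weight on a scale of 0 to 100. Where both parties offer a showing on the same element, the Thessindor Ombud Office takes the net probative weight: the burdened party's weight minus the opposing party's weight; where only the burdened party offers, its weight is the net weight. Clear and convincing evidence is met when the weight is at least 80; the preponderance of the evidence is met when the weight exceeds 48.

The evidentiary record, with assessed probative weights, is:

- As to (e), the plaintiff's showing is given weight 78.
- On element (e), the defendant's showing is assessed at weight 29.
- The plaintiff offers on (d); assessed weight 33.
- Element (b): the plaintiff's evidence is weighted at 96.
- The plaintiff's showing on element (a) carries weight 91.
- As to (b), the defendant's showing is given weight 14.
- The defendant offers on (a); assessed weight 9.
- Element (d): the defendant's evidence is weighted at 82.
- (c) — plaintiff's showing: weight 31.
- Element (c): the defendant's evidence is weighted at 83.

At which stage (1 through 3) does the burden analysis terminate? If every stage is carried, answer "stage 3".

stage 3

Stage 1 — burden on plaintiff; standard: clear and convincing evidence (weight is at least 80).
    (a): 91 − 9 = 82 ≥ 80 [met]
    (b): 96 − 14 = 82 ≥ 80 [met]
  The plaintiff carries Stage 1; the defendant now bears the burden.
Stage 2 — burden on defendant; standard: the preponderance of the evidence (weight exceeds 48).
    (c): 83 − 31 = 52 > 48 [met]
    (d): 82 − 33 = 49 > 48 [met]
  All elements met. The burden passes to the plaintiff.
Stage 3 — burden on plaintiff; standard: the preponderance of the evidence (weight exceeds 48).
    (e): 78 − 29 = 49 > 48 [met]
  Stage 3 carried; the final stage is satisfied.
With every stage satisfied, the plaintiff prevails.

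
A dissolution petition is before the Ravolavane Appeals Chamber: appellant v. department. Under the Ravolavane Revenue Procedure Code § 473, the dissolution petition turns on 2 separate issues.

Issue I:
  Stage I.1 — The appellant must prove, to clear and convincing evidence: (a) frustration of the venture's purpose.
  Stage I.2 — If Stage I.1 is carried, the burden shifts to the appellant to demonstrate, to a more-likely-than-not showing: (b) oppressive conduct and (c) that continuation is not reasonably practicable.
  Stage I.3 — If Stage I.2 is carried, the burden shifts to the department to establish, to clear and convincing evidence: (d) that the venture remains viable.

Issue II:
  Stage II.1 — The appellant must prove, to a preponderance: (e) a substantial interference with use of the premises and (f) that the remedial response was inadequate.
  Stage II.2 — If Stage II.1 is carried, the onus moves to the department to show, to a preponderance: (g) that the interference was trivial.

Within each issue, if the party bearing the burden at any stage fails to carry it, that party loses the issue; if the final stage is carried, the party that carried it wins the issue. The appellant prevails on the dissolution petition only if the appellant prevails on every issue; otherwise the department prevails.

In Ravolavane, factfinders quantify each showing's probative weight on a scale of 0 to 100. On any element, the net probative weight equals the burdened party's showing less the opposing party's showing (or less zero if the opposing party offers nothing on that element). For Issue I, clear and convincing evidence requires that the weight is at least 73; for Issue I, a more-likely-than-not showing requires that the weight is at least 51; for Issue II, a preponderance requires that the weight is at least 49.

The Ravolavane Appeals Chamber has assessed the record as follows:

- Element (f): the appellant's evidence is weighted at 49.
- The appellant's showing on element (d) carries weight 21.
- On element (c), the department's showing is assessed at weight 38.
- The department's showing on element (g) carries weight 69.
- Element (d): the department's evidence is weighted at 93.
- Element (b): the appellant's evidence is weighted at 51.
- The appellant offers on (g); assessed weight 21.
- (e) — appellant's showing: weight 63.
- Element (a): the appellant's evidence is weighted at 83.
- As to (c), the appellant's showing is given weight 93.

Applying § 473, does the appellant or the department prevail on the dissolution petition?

— Issue I —
At Stage I.1 the appellant must meet clear and convincing evidence (weight is at least 73): on (a) the weight is 83, which does reach 73, so (a) meets the standard.
  Stage I.1 carried; the burden remains with the appellant.
At Stage I.2 the appellant must meet a more-likely-than-not showing (weight is at least 51): on (b) the weight is 51, which does reach 51, so (b) meets the standard; on (c) the weight is 93 less the opposing 38 gives net 55, which does reach 51, so (c) meets the standard.
  Stage I.2 carried; the burden shifts to the department.
At Stage I.3 the department must meet clear and convincing evidence (weight is at least 73): on (d) the weight is 93 less the opposing 21 gives net 72, < 73, so (d) does not meet the standard.
  Not every element is met, so the department fails to carry Stage I.3.
So the appellant prevails on this issue.
— Issue II —
Stage II.1 (appellant, a preponderance, weight is at least 49): (e) 63 ≥ 49 — meets; (f) 49 ≥ 49 — meets.
  The appellant carries Stage II.1; the department now bears the burden.
Stage II.2 (department, a preponderance, weight is at least 49): (g) net 69−21=48 < 49 — fails.
  Not every element is met, so the department fails to carry Stage II.2.
The appellant prevails on this issue.
Per-issue: Issue I → appellant; Issue II → appellant. The appellant must prevail on every issue; overall, the appellant prevails.

appellant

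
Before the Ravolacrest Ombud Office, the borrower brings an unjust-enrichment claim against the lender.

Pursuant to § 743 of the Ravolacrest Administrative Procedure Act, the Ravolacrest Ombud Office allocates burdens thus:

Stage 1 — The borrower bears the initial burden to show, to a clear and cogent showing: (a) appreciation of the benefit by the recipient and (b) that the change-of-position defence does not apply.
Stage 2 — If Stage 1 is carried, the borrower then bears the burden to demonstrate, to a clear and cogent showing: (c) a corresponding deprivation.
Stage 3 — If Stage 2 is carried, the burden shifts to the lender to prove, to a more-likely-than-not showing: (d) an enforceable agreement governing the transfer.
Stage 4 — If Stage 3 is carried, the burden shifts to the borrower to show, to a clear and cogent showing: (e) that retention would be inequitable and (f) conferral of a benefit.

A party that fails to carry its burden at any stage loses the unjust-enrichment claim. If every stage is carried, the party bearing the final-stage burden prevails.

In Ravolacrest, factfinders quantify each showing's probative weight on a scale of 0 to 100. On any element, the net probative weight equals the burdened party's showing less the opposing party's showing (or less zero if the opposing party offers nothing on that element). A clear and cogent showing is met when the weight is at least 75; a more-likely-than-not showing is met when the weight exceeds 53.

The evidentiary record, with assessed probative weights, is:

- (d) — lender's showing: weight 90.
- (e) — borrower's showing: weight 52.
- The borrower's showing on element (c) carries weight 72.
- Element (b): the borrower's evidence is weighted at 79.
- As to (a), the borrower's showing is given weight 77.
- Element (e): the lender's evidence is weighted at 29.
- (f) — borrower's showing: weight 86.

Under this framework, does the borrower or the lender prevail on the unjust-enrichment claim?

lender

At Stage 1 the borrower must meet a clear and cogent showing (weight is at least 75): on (a) the weight is 77, ≥ 75, so (a) meets the standard; on (b) the weight is 79, which does reach 75, so (b) meets the standard.
  Stage 1 is satisfied; the borrower continues to bear the burden.
At Stage 2 the borrower must meet a clear and cogent showing (weight is at least 75): on (c) the weight is 72, which does not reach 75, so (c) does not meet the standard.
  Stage 2 not carried; the borrower fails its burden.
The lender prevails.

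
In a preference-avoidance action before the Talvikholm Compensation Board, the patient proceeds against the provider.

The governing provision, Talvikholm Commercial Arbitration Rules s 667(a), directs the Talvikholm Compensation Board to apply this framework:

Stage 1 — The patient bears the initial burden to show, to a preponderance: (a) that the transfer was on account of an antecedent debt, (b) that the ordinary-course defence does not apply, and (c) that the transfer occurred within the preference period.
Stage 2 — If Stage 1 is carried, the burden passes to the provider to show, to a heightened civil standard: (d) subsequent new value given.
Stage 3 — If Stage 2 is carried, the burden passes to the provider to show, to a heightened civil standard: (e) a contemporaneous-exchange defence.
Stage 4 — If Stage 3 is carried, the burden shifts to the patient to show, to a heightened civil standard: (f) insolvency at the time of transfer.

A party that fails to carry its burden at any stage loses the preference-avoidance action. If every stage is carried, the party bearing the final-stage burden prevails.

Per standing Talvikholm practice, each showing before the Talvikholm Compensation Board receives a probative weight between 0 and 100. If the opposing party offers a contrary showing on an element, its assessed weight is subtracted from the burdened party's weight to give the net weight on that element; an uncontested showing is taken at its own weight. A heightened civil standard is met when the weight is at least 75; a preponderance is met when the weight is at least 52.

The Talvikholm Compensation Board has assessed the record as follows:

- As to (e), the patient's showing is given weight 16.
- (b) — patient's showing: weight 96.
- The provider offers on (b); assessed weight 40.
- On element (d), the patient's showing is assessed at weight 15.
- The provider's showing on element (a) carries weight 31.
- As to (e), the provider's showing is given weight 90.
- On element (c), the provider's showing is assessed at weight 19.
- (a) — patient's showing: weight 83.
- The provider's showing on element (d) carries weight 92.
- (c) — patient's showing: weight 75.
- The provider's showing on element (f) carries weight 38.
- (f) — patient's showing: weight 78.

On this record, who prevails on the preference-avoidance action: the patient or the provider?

Stage 1 — burden on patient; standard: a preponderance (weight is at least 52).
    (a): 83 − 31 = 52 ≥ 52 [met]
    (b): 96 − 40 = 56 ≥ 52 [met]
    (c): 75 − 19 = 56 ≥ 52 [met]
  Stage 1 carried; the burden shifts to the provider.
Stage 2 — burden on provider; standard: a heightened civil standard (weight is at least 75).
    (d): 92 − 15 = 77 ≥ 75 [met]
  All elements met. The provider retains the burden for Stage 3.
Stage 3 — burden on provider; standard: a heightened civil standard (weight is at least 75).
    (e): 90 − 16 = 74 < 75 [not met]
  Not every element is met, so the provider fails to carry Stage 3.
So the patient prevails.

patient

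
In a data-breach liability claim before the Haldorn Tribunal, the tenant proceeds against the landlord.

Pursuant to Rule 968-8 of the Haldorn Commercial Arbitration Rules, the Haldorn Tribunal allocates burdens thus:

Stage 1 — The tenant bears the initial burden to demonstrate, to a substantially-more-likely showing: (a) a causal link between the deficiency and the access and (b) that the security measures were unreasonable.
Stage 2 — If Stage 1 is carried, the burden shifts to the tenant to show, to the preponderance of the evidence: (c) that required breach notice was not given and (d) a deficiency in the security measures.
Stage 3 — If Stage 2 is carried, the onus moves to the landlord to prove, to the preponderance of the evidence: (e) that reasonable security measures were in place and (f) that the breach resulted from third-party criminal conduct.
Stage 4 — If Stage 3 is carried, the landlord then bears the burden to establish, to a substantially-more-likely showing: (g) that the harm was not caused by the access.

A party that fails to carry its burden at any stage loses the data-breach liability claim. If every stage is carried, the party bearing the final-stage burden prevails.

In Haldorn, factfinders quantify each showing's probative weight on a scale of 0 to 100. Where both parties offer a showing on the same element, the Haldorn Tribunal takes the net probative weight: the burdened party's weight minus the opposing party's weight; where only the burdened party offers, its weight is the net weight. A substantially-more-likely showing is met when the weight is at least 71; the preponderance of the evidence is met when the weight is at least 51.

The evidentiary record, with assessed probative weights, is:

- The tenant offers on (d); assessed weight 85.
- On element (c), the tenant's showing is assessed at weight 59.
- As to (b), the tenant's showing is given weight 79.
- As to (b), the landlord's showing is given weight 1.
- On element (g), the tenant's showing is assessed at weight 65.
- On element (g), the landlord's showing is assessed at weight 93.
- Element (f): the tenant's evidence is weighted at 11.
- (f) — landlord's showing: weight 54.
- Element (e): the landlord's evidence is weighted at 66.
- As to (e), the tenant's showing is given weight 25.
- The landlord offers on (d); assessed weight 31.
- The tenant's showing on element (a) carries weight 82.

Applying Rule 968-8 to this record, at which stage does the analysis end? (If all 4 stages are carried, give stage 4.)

stage 3

Stage 1 (tenant, a substantially-more-likely showing, weight is at least 71): (a) 82 ≥ 71 — meets; (b) net 79−1=78 ≥ 71 — meets.
  All elements met. The tenant retains the burden for Stage 2.
Stage 2 (tenant, the preponderance of the evidence, weight is at least 51): (c) 59 ≥ 51 — meets; (d) net 85−31=54 ≥ 51 — meets.
  Stage 2 carried; the burden shifts to the landlord.
Stage 3 (landlord, the preponderance of the evidence, weight is at least 51): (e) net 66−25=41 < 51 — fails; (f) net 54−11=43 < 51 — fails.
  The landlord does not carry Stage 3.
The analysis ends at Stage 3; the tenant prevails.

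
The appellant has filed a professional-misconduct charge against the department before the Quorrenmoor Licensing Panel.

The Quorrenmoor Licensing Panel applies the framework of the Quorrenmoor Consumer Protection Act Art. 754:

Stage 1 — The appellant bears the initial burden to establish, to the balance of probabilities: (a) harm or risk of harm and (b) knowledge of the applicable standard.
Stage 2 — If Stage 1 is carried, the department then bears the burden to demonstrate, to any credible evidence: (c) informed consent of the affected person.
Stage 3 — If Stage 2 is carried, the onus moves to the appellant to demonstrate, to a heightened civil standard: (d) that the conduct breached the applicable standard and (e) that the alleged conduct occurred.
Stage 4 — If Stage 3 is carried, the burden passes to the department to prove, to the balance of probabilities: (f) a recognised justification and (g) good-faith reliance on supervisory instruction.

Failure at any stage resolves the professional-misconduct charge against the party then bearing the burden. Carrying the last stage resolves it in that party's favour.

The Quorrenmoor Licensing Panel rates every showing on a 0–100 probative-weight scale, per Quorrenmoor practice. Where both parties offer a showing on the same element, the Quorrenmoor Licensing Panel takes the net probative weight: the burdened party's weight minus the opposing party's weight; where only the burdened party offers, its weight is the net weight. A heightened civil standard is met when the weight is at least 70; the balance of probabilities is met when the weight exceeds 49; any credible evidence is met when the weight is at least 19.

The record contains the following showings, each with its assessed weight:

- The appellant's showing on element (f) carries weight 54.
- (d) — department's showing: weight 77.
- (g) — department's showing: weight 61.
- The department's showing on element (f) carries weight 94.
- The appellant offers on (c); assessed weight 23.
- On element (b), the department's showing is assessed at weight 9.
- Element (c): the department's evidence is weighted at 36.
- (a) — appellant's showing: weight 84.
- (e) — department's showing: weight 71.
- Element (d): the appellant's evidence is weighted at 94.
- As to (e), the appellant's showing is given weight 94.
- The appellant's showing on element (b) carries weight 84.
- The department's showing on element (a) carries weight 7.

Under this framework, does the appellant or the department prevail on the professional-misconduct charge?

Stage 1 — burden on appellant; standard: the balance of probabilities (weight exceeds 49).
    (a): 84 − 7 = 77 > 49 [met]
    (b): 84 − 9 = 75 > 49 [met]
  All elements met. The burden passes to the department.
Stage 2 — burden on department; standard: any credible evidence (weight is at least 19).
    (c): 36 − 23 = 13 < 19 [not met]
  Stage 2 not carried; the department fails its burden.
So the appellant prevails.

appellant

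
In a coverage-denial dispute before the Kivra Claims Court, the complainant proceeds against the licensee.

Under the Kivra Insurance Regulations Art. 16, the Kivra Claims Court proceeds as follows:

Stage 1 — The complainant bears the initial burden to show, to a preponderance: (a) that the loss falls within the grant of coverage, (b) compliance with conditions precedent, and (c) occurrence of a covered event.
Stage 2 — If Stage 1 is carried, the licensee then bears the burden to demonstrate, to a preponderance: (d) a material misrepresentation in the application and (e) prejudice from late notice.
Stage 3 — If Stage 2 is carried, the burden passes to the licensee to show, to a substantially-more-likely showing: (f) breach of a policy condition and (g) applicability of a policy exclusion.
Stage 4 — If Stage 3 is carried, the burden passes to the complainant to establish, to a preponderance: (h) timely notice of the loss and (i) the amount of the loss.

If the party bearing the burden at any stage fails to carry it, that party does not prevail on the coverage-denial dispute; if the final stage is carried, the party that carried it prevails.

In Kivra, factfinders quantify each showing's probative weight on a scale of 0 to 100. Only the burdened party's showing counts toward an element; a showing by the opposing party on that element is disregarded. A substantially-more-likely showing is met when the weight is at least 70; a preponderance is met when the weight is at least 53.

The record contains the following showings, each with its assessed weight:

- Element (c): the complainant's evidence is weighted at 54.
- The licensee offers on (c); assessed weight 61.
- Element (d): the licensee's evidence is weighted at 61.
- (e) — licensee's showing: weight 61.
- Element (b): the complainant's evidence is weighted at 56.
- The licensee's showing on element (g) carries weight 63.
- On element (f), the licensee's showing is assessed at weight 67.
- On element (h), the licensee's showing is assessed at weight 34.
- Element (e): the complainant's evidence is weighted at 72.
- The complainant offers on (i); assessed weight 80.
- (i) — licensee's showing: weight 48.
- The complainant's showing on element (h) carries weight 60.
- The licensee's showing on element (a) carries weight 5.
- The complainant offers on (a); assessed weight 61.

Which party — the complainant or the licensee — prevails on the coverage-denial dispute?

complainant

Stage 1 — burden on complainant; standard: a preponderance (weight is at least 53).
    (a): 61 (licensee's 5 disregarded) ≥ 53 [met]
    (b): 56 ≥ 53 [met]
    (c): 54 (licensee's 61 disregarded) ≥ 53 [met]
  Stage 1 is satisfied; the onus moves to the licensee.
Stage 2 — burden on licensee; standard: a preponderance (weight is at least 53).
    (d): 61 ≥ 53 [met]
    (e): 61 (complainant's 72 disregarded) ≥ 53 [met]
  All elements met. The licensee retains the burden for Stage 3.
Stage 3 — burden on licensee; standard: a substantially-more-likely showing (weight is at least 70).
    (f): 67 < 70 [not met]
    (g): 63 < 70 [not met]
  The licensee does not carry Stage 3.
The analysis ends at Stage 3; the complainant prevails.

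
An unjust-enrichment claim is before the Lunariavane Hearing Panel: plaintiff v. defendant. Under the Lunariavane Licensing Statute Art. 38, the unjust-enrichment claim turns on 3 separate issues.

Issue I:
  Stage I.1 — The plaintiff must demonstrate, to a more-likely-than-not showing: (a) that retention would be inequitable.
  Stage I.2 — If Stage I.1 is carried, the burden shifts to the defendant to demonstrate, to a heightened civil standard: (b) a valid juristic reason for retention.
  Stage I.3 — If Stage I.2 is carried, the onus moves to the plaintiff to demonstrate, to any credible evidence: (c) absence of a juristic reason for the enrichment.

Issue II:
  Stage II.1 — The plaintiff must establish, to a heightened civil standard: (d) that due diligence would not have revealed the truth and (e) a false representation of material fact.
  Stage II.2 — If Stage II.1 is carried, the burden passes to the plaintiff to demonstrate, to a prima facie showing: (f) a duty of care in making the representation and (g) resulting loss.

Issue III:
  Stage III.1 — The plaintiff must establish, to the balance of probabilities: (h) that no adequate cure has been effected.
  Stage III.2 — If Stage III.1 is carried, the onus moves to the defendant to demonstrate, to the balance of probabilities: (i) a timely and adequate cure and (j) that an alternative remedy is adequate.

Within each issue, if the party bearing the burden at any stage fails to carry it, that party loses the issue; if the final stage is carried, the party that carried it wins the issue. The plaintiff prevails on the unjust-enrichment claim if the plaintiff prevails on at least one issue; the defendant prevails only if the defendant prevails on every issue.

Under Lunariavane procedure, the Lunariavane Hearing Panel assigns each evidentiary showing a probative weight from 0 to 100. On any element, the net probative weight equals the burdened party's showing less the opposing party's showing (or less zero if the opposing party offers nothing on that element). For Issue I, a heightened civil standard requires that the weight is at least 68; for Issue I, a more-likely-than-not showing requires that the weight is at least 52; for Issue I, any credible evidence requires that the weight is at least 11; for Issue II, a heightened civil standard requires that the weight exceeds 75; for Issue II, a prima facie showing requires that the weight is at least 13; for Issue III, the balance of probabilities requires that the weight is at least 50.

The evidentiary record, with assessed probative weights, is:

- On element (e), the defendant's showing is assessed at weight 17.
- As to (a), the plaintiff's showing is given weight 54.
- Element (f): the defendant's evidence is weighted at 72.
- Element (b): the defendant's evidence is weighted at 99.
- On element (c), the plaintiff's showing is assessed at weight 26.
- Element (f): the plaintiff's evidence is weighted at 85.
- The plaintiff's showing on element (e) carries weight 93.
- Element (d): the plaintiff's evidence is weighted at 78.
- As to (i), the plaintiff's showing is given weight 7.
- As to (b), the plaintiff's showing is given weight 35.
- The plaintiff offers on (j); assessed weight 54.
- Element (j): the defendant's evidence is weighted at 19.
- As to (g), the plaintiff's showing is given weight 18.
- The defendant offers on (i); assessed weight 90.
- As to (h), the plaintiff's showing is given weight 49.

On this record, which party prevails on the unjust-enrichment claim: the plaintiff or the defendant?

— Issue I —
At Stage I.1 the plaintiff must meet a more-likely-than-not showing (weight is at least 52): on (a) the weight is 54, which does reach 52, so (a) meets the standard.
  Stage I.1 carried; the burden shifts to the defendant.
At Stage I.2 the defendant must meet a heightened civil standard (weight is at least 68): on (b) the weight is 99 less the opposing 35 gives net 64, < 68, so (b) does not meet the standard.
  Not every element is met, so the defendant fails to carry Stage I.2.
The plaintiff prevails on this issue.
— Issue II —
At Stage II.1 the plaintiff must meet a heightened civil standard (weight exceeds 75): on (d) the weight is 78, which does exceed 75, so (d) meets the standard; on (e) the weight is 93 less the opposing 17 gives net 76, which does exceed 75, so (e) meets the standard.
  All elements met. The plaintiff retains the burden for Stage II.2.
At Stage II.2 the plaintiff must meet a prima facie showing (weight is at least 13): on (f) the weight is 85 less the opposing 72 gives net 13, which does reach 13, so (f) meets the standard; on (g) the weight is 18, ≥ 13, so (g) meets the standard.
  The plaintiff carries the last stage.
Every stage carried; the plaintiff prevails on this issue.
— Issue III —
Stage III.1 (plaintiff, the balance of probabilities, weight is at least 50): (h) 49 < 50 — fails.
  The plaintiff does not carry Stage III.1.
So the defendant prevails on this issue.
Per-issue: Issue I → plaintiff; Issue II → plaintiff; Issue III → defendant. The plaintiff must prevail on at least one issue; overall, the plaintiff prevails.

plaintiff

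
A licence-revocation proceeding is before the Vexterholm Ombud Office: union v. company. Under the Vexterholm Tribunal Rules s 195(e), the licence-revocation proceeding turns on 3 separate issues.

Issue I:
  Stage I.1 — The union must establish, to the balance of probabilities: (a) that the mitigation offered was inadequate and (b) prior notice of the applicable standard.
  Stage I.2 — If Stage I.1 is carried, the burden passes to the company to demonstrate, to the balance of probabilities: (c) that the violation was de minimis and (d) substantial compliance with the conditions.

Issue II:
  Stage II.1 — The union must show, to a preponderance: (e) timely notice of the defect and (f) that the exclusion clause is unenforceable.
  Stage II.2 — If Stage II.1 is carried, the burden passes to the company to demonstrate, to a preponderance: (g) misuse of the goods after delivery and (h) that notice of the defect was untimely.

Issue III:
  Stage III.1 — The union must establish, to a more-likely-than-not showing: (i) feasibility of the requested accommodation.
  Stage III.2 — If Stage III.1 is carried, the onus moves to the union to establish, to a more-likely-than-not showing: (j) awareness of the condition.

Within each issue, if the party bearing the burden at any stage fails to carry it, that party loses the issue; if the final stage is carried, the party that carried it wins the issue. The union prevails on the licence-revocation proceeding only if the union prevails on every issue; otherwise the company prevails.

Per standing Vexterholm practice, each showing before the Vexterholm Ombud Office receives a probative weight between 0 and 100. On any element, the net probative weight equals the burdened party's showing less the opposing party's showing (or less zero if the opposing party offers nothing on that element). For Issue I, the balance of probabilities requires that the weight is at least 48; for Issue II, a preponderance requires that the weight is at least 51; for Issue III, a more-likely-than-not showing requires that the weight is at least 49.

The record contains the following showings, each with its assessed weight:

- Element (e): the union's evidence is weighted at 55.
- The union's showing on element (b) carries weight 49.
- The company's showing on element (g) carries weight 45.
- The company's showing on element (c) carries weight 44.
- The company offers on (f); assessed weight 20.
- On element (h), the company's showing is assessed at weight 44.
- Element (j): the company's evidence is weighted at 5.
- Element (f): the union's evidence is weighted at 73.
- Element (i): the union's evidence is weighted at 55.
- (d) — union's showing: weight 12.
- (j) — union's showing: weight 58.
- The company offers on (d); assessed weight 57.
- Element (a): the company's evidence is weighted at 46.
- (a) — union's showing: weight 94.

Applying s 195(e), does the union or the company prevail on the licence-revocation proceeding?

union

— Issue I —
At Stage I.1 the union must meet the balance of probabilities (weight is at least 48): on (a) the weight is 94 less the opposing 46 gives net 48, ≥ 48, so (a) meets the standard; on (b) the weight is 49, ≥ 48, so (b) meets the standard.
  The union carries Stage I.1; the company now bears the burden.
At Stage I.2 the company must meet the balance of probabilities (weight is at least 48): on (c) the weight is 44, < 48, so (c) does not meet the standard; on (d) the weight is 57 less the opposing 12 gives net 45, < 48, so (d) does not meet the standard.
  The company does not carry Stage I.2.
The union prevails on this issue.
— Issue II —
Stage II.1 (union, a preponderance, weight is at least 51): (e) 55 ≥ 51 — meets; (f) net 73−20=53 ≥ 51 — meets.
  All elements met. The burden passes to the company.
Stage II.2 (company, a preponderance, weight is at least 51): (g) 45 < 51 — fails; (h) 44 < 51 — fails.
  The company does not carry Stage II.2.
So the union prevails on this issue.
— Issue III —
At Stage III.1 the union must meet a more-likely-than-not showing (weight is at least 49): on (i) the weight is 55, ≥ 49, so (i) meets the standard.
  All elements met. The union retains the burden for Stage III.2.
At Stage III.2 the union must meet a more-likely-than-not showing (weight is at least 49): on (j) the weight is 58 less the opposing 5 gives net 53, which does reach 49, so (j) meets the standard.
  All elements met at the final stage.
Every stage carried; the union prevails on this issue.
Per-issue: Issue I → union; Issue II → union; Issue III → union. The union must prevail on every issue; overall, the union prevails.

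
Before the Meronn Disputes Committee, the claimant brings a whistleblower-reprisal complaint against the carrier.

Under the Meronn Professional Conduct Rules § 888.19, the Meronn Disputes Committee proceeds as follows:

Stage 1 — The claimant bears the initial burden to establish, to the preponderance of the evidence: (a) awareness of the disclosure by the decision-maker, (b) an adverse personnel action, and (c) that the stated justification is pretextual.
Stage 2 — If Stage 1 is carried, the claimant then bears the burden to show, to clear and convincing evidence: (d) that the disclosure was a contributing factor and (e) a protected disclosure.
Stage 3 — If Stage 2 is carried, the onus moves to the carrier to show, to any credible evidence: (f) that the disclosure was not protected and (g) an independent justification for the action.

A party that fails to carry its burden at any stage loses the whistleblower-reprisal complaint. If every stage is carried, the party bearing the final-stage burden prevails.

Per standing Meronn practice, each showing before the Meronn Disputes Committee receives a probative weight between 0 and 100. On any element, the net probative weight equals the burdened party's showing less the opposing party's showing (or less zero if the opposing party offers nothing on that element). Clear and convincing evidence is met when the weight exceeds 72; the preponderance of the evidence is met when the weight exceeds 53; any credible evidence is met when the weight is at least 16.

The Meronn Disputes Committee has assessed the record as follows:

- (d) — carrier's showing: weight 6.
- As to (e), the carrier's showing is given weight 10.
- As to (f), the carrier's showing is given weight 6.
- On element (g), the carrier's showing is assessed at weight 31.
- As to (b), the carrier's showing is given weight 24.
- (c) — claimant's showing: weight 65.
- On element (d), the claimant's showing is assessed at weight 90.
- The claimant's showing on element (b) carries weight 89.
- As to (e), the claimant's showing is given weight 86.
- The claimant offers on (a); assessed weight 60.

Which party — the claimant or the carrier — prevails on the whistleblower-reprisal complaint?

At Stage 1 the claimant must meet the preponderance of the evidence (weight exceeds 53): on (a) the weight is 60, > 53, so (a) meets the standard; on (b) the weight is 89 less the opposing 24 gives net 65, > 53, so (b) meets the standard; on (c) the weight is 65, which does exceed 53, so (c) meets the standard.
  Stage 1 is satisfied; the claimant continues to bear the burden.
At Stage 2 the claimant must meet clear and convincing evidence (weight exceeds 72): on (d) the weight is 90 less the opposing 6 gives net 84, > 72, so (d) meets the standard; on (e) the weight is 86 less the opposing 10 gives net 76, > 72, so (e) meets the standard.
  All elements met. The burden passes to the carrier.
At Stage 3 the carrier must meet any credible evidence (weight is at least 16): on (f) the weight is 6, < 16, so (f) does not meet the standard; on (g) the weight is 31, ≥ 16, so (g) meets the standard.
  The carrier does not carry Stage 3.
The analysis ends at Stage 3; the claimant prevails.

claimant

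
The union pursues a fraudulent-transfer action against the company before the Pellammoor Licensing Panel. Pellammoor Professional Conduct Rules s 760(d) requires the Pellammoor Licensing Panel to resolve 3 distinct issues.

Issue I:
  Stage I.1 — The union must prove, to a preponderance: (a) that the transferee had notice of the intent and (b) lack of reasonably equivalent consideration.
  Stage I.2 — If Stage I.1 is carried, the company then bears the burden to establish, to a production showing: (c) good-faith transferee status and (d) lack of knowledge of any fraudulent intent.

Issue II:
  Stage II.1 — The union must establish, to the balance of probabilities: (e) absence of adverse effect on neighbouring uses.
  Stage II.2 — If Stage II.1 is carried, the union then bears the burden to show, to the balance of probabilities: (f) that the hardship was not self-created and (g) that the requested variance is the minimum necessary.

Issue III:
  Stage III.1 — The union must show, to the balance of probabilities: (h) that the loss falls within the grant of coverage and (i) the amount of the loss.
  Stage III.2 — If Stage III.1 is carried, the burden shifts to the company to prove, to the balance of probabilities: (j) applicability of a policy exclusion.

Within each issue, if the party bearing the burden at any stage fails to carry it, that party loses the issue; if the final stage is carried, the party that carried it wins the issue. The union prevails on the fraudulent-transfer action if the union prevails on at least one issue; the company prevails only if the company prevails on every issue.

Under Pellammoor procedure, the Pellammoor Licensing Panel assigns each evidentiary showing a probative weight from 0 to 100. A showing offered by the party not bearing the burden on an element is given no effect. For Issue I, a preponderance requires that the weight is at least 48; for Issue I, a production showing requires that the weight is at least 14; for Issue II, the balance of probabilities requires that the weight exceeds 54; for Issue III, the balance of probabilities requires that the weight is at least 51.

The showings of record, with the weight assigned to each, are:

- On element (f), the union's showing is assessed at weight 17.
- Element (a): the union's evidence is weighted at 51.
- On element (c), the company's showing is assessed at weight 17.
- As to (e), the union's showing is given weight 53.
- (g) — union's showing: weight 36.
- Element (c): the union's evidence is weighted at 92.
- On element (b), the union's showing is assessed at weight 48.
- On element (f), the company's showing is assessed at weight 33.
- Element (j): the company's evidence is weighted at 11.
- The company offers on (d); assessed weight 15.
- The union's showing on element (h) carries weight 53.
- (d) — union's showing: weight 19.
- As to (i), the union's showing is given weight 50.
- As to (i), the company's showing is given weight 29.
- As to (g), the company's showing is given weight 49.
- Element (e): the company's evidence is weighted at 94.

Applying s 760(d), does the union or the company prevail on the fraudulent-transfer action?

— Issue I —
At Stage I.1 the union must meet a preponderance (weight is at least 48): on (a) the weight is 51, which does reach 48, so (a) meets the standard; on (b) the weight is 48, which does reach 48, so (b) meets the standard.
  Stage I.1 is satisfied; the onus moves to the company.
At Stage I.2 the company must meet a production showing (weight is at least 14): on (c) the weight is 17 (the union's 92 is given no effect), ≥ 14, so (c) meets the standard; on (d) the weight is 15 (the union's 19 is given no effect), ≥ 14, so (d) meets the standard.
  Stage I.2 carried; the final stage is satisfied.
Every stage carried; the company prevails on this issue.
— Issue II —
Stage II.1 (union, the balance of probabilities, weight exceeds 54): (e) 53 (company's 94 disregarded) ≤ 54 — fails.
  Not every element is met, so the union fails to carry Stage II.1.
The analysis ends at Stage II.1; the company prevails on this issue.
— Issue III —
Stage III.1 (union, the balance of probabilities, weight is at least 51): (h) 53 ≥ 51 — meets; (i) 50 (company's 29 disregarded) < 51 — fails.
  Not every element is met, so the union fails to carry Stage III.1.
So the company prevails on this issue.
Per-issue: Issue I → company; Issue II → company; Issue III → company. The union must prevail on at least one issue; overall, the company prevails.

company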